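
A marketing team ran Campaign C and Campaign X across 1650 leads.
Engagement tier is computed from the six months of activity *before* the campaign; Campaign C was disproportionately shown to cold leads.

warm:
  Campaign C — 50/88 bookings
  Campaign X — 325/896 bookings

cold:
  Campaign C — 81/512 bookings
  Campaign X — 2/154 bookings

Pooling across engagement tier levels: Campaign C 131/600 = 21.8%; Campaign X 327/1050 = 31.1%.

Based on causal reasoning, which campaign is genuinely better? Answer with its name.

Campaign C

The imbalance in engagement tier arose from how leads were allocated, not from anything the campaign did; and engagement tier independently affects the outcome. The pooled gap is confounded — condition on engagement tier.
Within each level — warm: 56.8% vs 36.3%; cold: 15.8% vs 1.3% — Campaign C is higher every time.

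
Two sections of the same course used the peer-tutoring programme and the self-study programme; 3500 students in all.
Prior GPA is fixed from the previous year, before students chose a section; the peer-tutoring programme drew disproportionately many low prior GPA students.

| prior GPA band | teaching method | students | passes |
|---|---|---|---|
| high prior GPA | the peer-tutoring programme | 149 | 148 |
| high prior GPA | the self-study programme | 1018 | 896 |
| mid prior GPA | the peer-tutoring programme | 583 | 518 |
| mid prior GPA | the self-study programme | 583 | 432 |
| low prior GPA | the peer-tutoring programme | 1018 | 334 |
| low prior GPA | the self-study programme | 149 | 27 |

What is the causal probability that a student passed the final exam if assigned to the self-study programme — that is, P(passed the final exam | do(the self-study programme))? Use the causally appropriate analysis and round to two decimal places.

0.60

Here prior GPA band is a common cause — it drives both which teaching method a case falls under and the outcome. The crude comparison mixes populations; the stratum-specific rates are the causally relevant ones.
Standardising the self-study programme to the population prior GPA band mix: 0.333·896/1018 + 0.333·432/583 + 0.333·27/149 = 0.601.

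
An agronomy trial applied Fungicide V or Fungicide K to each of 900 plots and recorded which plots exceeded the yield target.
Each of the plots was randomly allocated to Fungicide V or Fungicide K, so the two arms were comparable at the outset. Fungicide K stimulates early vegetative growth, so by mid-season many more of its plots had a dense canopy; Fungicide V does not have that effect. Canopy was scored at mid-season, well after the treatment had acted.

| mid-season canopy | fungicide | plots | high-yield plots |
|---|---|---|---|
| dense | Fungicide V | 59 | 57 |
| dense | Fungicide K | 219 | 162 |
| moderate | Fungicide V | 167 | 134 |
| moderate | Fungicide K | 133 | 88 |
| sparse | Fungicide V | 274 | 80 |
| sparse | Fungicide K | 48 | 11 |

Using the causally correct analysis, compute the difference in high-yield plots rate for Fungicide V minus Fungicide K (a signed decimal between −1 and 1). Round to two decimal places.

The stratified and pooled comparisons disagree (Fungicide V wins within each mid-season canopy; Fungicide K wins overall), so the answer turns on the causal role of mid-season canopy.
The distribution of mid-season canopy is itself part of what the fungicide does — it is an intermediate outcome. Holding it fixed would remove that part of the effect; the total effect is the pooled difference.
The causal difference is the pooled difference: 0.542 − 0.652 = -0.111.

-0.11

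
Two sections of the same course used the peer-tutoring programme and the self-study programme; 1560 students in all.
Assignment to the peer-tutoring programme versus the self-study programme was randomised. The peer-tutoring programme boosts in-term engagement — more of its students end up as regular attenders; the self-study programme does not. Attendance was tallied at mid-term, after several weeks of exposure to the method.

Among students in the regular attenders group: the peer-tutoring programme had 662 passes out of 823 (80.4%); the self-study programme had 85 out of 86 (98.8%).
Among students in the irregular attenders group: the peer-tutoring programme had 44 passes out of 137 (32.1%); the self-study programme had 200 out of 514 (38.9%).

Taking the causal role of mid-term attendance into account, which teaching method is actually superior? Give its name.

Stratifying would compare teaching methods among students the teaching methods themselves sorted into mid-term attendance groups — a form of selection on an intermediate. The unconditioned pooled rates give the total causal effect.
Pooled: the peer-tutoring programme 73.5% vs the self-study programme 47.5%; the peer-tutoring programme is higher overall.

the peer-tutoring programme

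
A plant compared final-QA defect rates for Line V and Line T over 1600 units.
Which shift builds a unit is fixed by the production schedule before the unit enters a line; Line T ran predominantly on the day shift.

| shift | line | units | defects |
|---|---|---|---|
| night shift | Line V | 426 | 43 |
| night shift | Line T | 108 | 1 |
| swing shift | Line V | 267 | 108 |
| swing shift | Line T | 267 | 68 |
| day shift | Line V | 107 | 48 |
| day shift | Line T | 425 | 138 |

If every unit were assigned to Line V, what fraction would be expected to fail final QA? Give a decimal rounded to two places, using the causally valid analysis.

Shift is set before the line has any effect — it is not caused by the line — and it independently drives the outcome. That makes it a confounder, so the causal comparison is within shift levels.
Standardising Line V to the population shift mix: 0.334·43/426 + 0.334·108/267 + 0.333·48/107 = 0.318.

0.32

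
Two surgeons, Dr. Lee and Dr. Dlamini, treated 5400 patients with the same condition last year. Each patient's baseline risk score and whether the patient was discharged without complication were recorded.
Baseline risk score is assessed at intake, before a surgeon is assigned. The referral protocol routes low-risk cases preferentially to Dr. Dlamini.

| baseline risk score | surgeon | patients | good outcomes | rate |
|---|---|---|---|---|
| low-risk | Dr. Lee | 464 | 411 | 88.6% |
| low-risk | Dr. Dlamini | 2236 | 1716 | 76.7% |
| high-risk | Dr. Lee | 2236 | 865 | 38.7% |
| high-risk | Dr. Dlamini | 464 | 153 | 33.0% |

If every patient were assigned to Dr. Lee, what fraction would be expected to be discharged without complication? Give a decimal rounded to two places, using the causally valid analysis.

Here baseline risk score is a common cause — it drives both which surgeon a case falls under and the outcome. The crude comparison mixes populations; the stratum-specific rates are the causally relevant ones.
Standardising Dr. Lee to the population baseline risk score mix: 0.500·411/464 + 0.500·865/2236 = 0.636.

0.64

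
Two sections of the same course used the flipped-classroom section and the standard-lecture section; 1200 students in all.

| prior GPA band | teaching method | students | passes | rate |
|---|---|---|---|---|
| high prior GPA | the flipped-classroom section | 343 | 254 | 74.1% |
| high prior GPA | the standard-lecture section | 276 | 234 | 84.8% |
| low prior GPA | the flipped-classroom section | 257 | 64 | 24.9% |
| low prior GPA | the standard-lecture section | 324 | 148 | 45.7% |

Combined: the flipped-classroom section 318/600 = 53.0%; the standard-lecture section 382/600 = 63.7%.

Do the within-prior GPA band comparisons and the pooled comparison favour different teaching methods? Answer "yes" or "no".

Within each prior GPA band level (high prior GPA 74.1% vs 84.8%; low prior GPA 24.9% vs 45.7%), the standard-lecture section has the higher rate every time. Pooled: 53.0% vs 63.7% — the standard-lecture section has the higher rate overall. They agree.

no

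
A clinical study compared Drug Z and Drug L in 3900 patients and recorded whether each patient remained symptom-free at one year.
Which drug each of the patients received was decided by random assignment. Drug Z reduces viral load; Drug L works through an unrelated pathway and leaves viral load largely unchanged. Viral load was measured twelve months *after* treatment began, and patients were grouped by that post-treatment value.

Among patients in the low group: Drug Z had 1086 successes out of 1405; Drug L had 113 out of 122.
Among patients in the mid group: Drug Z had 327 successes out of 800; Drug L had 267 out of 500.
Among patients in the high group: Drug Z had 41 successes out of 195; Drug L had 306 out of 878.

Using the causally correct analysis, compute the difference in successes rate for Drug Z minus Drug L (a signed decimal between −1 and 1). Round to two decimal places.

+0.15

Viral load lies on the pathway drug → viral load → outcome, so adjusting for it blocks the indirect effect. For the total causal effect of drug, use the unadjusted pooled rates.
The causal difference is the pooled difference: 0.606 − 0.457 = +0.148.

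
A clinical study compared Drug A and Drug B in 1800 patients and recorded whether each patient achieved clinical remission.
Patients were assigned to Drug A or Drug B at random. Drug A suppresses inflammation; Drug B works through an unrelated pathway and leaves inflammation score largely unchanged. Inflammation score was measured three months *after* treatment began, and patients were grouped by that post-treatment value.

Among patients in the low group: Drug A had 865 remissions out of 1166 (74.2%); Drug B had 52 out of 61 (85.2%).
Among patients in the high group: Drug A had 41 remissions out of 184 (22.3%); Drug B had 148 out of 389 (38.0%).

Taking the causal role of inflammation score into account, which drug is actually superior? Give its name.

The stratified and pooled comparisons disagree (Drug B wins within each inflammation score; Drug A wins overall), so the answer turns on the causal role of inflammation score.
Because the drug influences inflammation score, inflammation score is a post-treatment mediator, not a confounder. Stratifying on it would bias the estimate; the causal effect is the crude pooled difference.
Pooled: Drug A 67.1% vs Drug B 44.4%; Drug A is higher overall.

Drug A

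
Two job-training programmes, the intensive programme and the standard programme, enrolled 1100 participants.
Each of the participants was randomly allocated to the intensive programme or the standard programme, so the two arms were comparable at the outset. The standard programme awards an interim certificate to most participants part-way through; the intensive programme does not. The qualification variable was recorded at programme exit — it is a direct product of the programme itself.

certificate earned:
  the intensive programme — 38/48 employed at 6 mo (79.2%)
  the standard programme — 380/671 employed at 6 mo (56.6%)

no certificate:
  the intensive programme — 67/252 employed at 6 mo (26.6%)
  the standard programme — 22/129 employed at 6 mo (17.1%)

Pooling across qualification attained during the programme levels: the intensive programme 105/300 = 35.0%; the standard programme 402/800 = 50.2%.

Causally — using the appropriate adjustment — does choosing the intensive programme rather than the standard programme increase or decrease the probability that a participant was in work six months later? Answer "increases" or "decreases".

decreases

Within every qualification attained during the programme level the intensive programme has the higher rate, yet pooled the standard programme does — Simpson's reversal.
Qualification attained during the programme here is a post-treatment variable shaped by the programme; conditioning on it would introduce bias rather than remove it. The overall comparison is the causal one.
Pooled: the intensive programme 35.0% vs the standard programme 50.2%; the standard programme is higher overall.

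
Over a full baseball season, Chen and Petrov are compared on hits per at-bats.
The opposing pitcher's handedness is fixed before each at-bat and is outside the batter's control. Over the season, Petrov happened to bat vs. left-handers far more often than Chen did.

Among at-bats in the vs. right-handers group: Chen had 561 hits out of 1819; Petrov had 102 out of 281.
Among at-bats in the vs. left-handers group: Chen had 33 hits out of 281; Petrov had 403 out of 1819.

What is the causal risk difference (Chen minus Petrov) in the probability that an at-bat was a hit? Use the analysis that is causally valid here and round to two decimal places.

Pitcher handedness satisfies the back-door criterion: it is not a descendant of the player, and it blocks the spurious path from player to outcome. Adjusting for it (i.e., using the within-pitcher handedness rates) gives the causal effect.
Adjusting over the population distribution of pitcher handedness: 0.500·(0.308−0.363) + 0.500·(0.117−0.222) = -0.079.

-0.08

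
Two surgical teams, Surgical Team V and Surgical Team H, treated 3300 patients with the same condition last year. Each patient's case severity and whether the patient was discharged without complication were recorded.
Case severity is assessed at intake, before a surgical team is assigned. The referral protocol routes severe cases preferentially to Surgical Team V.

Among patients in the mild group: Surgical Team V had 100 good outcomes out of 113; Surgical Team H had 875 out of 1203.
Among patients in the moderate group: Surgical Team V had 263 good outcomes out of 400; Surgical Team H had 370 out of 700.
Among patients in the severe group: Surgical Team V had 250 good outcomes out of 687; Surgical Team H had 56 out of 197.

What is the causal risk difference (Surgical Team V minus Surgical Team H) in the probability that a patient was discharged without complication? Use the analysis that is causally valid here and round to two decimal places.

+0.13

The case severity-specific comparison favours Surgical Team V throughout, but the pooled figures favour Surgical Team H. The question is whether to condition on case severity.
Case severity is set before the surgical team has any effect — it is not caused by the surgical team — and it independently drives the outcome. That makes it a confounder, so the causal comparison is within case severity levels.
Adjusting over the population distribution of case severity: 0.399·(0.885−0.727) + 0.333·(0.657−0.529) + 0.268·(0.364−0.284) = +0.127.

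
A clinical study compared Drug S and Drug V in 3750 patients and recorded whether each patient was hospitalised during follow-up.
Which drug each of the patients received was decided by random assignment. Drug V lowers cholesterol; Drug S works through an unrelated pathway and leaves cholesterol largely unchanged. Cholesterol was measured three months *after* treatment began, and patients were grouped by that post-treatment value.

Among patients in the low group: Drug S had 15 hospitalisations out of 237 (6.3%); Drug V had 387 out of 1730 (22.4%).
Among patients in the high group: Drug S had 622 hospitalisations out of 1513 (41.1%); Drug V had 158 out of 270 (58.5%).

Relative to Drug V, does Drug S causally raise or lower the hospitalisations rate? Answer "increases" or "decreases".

increases

The stratified and pooled comparisons disagree (Drug S wins within each cholesterol; Drug V wins overall), so the answer turns on the causal role of cholesterol.
Cholesterol is downstream of the drug. One should not condition on a consequence of treatment, so the overall rates are the right comparison.
Pooled: Drug S 36.4% vs Drug V 27.3%; Drug V is lower overall.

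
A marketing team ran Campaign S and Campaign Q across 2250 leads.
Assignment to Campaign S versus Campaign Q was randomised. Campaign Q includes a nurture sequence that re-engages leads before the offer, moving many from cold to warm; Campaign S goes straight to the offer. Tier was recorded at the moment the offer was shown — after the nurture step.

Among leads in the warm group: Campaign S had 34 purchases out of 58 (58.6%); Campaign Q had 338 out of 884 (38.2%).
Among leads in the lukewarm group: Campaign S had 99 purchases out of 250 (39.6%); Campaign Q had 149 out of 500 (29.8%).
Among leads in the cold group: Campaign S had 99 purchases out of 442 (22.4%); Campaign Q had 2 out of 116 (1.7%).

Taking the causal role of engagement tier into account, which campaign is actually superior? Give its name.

Campaign S is higher inside every engagement tier stratum but Campaign Q is higher in aggregate. Whether to stratify depends on how engagement tier relates to the campaign.
The distribution of engagement tier is itself part of what the campaign does — it is an intermediate outcome. Holding it fixed would remove that part of the effect; the total effect is the pooled difference.
Pooled: Campaign S 30.9% vs Campaign Q 32.6%; Campaign Q is higher overall.

Campaign Q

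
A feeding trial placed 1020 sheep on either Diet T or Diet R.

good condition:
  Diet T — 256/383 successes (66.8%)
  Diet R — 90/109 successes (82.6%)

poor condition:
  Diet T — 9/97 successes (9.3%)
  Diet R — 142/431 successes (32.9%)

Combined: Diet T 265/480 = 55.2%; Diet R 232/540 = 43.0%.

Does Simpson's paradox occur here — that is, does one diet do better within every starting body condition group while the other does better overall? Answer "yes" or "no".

yes

Within each starting body condition level (good condition 66.8% vs 82.6%; poor condition 9.3% vs 32.9%), Diet R has the higher rate every time. Pooled: 55.2% vs 43.0% — Diet T has the higher rate overall. The two comparisons disagree.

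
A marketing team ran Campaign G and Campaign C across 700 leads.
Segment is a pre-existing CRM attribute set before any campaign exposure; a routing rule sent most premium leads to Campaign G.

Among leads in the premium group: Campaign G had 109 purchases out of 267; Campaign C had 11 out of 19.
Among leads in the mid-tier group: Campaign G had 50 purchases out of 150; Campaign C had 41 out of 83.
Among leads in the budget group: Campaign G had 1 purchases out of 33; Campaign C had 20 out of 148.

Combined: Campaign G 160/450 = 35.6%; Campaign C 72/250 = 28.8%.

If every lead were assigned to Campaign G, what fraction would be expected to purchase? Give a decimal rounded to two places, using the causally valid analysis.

Within every customer segment level Campaign C has the higher rate, yet pooled Campaign G does — Simpson's reversal.
Nothing the campaign does changes customer segment; the imbalance is an allocation artefact. With customer segment also predicting the outcome, the pooled figure is confounded, and the within-stratum comparison is the causal one.
Standardising Campaign G to the population customer segment mix: 0.409·109/267 + 0.333·50/150 + 0.259·1/33 = 0.286.

0.29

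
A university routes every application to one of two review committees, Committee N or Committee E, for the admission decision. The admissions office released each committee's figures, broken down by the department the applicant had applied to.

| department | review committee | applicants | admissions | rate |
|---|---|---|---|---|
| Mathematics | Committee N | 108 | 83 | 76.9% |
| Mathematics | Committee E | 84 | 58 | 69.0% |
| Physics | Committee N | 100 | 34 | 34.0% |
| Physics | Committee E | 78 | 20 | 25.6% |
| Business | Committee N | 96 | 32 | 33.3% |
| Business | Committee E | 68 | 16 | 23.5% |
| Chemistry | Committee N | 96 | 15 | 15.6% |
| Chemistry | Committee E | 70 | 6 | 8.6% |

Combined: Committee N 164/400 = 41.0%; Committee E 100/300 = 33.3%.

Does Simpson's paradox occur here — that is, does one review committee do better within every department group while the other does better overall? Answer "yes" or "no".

Within each department level (Mathematics 76.9% vs 69.0%; Physics 34.0% vs 25.6%; Business 33.3% vs 23.5%; Chemistry 15.6% vs 8.6%), Committee N has the higher rate every time. Pooled: 41.0% vs 33.3% — Committee N has the higher rate overall. They agree.

no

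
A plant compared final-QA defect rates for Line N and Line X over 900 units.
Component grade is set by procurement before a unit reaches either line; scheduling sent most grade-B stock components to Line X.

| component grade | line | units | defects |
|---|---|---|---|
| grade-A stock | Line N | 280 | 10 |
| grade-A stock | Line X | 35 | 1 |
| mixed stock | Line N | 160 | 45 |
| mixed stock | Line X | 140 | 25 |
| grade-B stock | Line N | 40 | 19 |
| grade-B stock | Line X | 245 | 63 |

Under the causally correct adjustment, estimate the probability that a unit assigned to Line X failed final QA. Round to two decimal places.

Component grade satisfies the back-door criterion: it is not a descendant of the line, and it blocks the spurious path from line to outcome. Adjusting for it (i.e., using the within-component grade rates) gives the causal effect.
Standardising Line X to the population component grade mix: 0.350·1/35 + 0.333·25/140 + 0.317·63/245 = 0.151.

0.15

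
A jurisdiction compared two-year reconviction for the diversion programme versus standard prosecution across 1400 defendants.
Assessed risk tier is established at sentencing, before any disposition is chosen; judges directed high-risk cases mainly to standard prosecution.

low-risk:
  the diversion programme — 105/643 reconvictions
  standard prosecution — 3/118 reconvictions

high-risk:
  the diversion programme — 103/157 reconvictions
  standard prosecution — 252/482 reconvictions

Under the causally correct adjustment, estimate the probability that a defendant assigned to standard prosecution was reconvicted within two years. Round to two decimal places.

0.25

The stratified and pooled comparisons disagree (standard prosecution wins within each assessed risk tier; the diversion programme wins overall), so the answer turns on the causal role of assessed risk tier.
Assessed risk tier differs across dispositions for reasons unrelated to any effect of the disposition itself, and it separately predicts the outcome — a classic confounder. We must compare within assessed risk tier levels.
Standardising standard prosecution to the population assessed risk tier mix: 0.544·3/118 + 0.456·252/482 = 0.252.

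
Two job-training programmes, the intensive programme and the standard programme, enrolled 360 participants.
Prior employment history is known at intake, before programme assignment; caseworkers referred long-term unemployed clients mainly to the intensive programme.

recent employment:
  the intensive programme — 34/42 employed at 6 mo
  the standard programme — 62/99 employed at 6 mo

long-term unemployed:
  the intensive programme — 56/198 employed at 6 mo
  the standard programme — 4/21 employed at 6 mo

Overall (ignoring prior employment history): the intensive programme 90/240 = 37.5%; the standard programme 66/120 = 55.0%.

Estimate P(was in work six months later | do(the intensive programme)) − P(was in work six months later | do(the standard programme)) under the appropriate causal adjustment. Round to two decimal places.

The stratified and pooled comparisons disagree (the intensive programme wins within each prior employment history; the standard programme wins overall), so the answer turns on the causal role of prior employment history.
Prior employment history is set before the programme has any effect — it is not caused by the programme — and it independently drives the outcome. That makes it a confounder, so the causal comparison is within prior employment history levels.
Adjusting over the population distribution of prior employment history: 0.392·(0.810−0.626) + 0.608·(0.283−0.190) = +0.128.

+0.13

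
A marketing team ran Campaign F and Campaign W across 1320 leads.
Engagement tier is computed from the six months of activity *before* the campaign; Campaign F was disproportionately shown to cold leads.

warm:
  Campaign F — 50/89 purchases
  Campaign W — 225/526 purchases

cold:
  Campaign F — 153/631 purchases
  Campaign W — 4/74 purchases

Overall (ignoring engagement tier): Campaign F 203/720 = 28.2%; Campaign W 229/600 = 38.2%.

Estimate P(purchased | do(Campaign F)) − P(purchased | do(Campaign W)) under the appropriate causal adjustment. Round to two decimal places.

The engagement tier-specific comparison favours Campaign F throughout, but the pooled figures favour Campaign W. The question is whether to condition on engagement tier.
Engagement tier is set before the campaign has any effect — it is not caused by the campaign — and it independently drives the outcome. That makes it a confounder, so the causal comparison is within engagement tier levels.
Adjusting over the population distribution of engagement tier: 0.466·(0.562−0.428) + 0.534·(0.242−0.054) = +0.163.

+0.16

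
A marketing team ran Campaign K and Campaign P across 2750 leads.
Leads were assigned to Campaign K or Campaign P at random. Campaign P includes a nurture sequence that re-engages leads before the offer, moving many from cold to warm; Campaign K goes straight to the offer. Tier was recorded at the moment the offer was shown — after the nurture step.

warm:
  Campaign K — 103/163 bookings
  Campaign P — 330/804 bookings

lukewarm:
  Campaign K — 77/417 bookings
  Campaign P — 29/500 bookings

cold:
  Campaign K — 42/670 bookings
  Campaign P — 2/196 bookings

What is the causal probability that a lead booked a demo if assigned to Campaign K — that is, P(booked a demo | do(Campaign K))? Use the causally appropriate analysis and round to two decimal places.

0.18

The distribution of engagement tier is itself part of what the campaign does — it is an intermediate outcome. Holding it fixed would remove that part of the effect; the total effect is the pooled difference.
So P(outcome | do(Campaign K)) is just the pooled rate for Campaign K: 222/1250 = 0.178.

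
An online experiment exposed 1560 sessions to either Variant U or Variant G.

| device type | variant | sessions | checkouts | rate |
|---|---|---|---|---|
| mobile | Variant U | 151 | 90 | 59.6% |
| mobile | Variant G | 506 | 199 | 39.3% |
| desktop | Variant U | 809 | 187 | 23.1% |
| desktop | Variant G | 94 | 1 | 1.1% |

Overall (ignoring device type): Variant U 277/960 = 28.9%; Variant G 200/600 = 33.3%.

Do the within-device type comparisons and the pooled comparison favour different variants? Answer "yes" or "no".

yes

Within each device type level (mobile 59.6% vs 39.3%; desktop 23.1% vs 1.1%), Variant U has the higher rate every time. Pooled: 28.9% vs 33.3% — Variant G has the higher rate overall. The two comparisons disagree.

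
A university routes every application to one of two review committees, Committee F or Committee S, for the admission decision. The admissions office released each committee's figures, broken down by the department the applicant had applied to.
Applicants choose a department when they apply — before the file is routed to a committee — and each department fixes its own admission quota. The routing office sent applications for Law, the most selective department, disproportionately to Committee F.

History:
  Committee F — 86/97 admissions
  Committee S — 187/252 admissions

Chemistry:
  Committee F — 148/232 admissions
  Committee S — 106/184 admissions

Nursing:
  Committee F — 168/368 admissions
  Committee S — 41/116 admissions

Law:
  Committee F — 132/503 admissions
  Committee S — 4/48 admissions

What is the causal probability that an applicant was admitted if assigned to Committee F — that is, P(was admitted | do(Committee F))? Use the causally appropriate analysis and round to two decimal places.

0.52

Within every department level Committee F has the higher rate, yet pooled Committee S does — Simpson's reversal.
Here department is a common cause — it drives both which review committee a case falls under and the outcome. The crude comparison mixes populations; the stratum-specific rates are the causally relevant ones.
Standardising Committee F to the population department mix: 0.194·86/97 + 0.231·148/232 + 0.269·168/368 + 0.306·132/503 = 0.522.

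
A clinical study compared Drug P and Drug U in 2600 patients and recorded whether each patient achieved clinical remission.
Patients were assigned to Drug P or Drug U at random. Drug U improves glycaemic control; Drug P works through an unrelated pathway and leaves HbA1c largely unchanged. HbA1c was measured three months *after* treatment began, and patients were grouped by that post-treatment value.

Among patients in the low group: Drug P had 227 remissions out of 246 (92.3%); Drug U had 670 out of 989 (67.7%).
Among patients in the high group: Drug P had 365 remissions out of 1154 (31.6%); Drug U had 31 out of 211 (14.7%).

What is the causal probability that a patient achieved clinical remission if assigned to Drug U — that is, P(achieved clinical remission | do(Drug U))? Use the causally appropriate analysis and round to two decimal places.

0.58

Stratifying would compare drugs among patients the drugs themselves sorted into HbA1c groups — a form of selection on an intermediate. The unconditioned pooled rates give the total causal effect.
So P(outcome | do(Drug U)) is just the pooled rate for Drug U: 701/1200 = 0.584.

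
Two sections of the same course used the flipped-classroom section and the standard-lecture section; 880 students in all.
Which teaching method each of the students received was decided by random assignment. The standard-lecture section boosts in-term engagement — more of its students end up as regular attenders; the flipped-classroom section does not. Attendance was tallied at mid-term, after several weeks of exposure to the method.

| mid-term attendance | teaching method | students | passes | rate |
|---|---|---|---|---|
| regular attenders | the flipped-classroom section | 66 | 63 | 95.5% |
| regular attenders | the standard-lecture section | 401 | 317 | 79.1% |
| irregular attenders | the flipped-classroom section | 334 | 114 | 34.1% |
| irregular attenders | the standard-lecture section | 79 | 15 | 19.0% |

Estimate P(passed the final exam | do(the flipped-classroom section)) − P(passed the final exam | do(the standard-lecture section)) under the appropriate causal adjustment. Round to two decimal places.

-0.25

The mid-term attendance-specific comparison favours the flipped-classroom section throughout, but the pooled figures favour the standard-lecture section. The question is whether to condition on mid-term attendance.
The distribution of mid-term attendance is itself part of what the teaching method does — it is an intermediate outcome. Holding it fixed would remove that part of the effect; the total effect is the pooled difference.
The causal difference is the pooled difference: 0.443 − 0.692 = -0.249.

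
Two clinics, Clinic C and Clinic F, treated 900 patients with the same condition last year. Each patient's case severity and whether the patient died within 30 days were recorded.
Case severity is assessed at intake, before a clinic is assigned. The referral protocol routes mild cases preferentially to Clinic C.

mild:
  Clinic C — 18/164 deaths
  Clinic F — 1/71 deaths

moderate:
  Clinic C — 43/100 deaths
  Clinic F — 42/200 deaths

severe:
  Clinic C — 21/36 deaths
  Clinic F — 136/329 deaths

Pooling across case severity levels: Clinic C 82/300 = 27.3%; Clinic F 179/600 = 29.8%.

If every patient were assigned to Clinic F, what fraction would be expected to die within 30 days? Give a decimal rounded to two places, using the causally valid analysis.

0.24

The stratified and pooled comparisons disagree (Clinic F wins within each case severity; Clinic C wins overall), so the answer turns on the causal role of case severity.
Case severity satisfies the back-door criterion: it is not a descendant of the clinic, and it blocks the spurious path from clinic to outcome. Adjusting for it (i.e., using the within-case severity rates) gives the causal effect.
Standardising Clinic F to the population case severity mix: 0.261·1/71 + 0.333·42/200 + 0.406·136/329 = 0.241.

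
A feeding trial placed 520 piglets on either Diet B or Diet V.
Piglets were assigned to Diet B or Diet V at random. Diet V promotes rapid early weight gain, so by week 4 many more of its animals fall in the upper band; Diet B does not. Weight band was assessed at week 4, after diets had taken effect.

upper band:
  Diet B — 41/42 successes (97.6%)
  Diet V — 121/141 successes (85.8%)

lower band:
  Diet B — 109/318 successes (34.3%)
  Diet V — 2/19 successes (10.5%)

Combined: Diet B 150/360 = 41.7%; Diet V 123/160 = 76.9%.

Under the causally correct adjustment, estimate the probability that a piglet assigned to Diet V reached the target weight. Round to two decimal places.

0.77

Week-4 weight band lies on the pathway diet → week-4 weight band → outcome, so adjusting for it blocks the indirect effect. For the total causal effect of diet, use the unadjusted pooled rates.
So P(outcome | do(Diet V)) is just the pooled rate for Diet V: 123/160 = 0.769.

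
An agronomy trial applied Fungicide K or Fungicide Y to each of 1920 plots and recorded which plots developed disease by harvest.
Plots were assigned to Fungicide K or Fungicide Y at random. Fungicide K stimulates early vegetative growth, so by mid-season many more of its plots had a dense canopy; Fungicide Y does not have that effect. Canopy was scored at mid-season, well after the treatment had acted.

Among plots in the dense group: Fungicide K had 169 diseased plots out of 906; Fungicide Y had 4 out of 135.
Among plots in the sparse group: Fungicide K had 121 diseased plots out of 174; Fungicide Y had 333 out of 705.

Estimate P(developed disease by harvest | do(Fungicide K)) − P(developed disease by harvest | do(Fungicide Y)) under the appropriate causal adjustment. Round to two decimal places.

-0.13

Within every mid-season canopy level Fungicide Y has the lower rate, yet pooled Fungicide K does — Simpson's reversal.
Mid-season canopy is downstream of the fungicide. One should not condition on a consequence of treatment, so the overall rates are the right comparison.
The causal difference is the pooled difference: 0.269 − 0.401 = -0.133.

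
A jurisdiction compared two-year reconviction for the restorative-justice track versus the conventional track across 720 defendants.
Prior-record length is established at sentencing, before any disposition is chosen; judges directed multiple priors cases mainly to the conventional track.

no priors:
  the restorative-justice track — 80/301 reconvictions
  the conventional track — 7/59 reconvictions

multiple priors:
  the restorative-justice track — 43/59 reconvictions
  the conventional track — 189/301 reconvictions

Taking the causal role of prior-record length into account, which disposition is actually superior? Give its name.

the conventional track

the conventional track is lower inside every prior-record length stratum but the restorative-justice track is lower in aggregate. Whether to stratify depends on how prior-record length relates to the disposition.
Prior-record length differs across dispositions for reasons unrelated to any effect of the disposition itself, and it separately predicts the outcome — a classic confounder. We must compare within prior-record length levels.
Within each level — no priors: 26.6% vs 11.9%; multiple priors: 72.9% vs 62.8% — the conventional track is lower every time.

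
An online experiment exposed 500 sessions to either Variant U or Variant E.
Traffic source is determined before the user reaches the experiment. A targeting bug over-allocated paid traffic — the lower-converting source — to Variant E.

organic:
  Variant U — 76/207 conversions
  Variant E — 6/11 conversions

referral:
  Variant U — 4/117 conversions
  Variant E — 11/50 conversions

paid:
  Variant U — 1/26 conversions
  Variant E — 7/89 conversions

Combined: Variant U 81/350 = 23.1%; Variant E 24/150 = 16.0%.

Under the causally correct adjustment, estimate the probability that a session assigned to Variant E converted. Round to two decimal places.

0.33

Traffic source is set before the variant has any effect — it is not caused by the variant — and it independently drives the outcome. That makes it a confounder, so the causal comparison is within traffic source levels.
Standardising Variant E to the population traffic source mix: 0.436·6/11 + 0.334·11/50 + 0.230·7/89 = 0.329.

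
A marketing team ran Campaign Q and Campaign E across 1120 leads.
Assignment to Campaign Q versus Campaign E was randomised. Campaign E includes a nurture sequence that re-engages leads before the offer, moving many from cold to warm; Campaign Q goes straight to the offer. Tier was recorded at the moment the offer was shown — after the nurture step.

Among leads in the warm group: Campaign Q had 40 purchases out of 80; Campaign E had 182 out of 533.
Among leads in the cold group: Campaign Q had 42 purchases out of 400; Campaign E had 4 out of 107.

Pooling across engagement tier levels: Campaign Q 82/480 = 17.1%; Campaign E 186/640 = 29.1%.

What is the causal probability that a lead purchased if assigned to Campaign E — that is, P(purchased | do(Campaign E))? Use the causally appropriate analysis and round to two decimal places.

The engagement tier-specific comparison favours Campaign Q throughout, but the pooled figures favour Campaign E. The question is whether to condition on engagement tier.
Engagement tier here is a post-treatment variable shaped by the campaign; conditioning on it would introduce bias rather than remove it. The overall comparison is the causal one.
So P(outcome | do(Campaign E)) is just the pooled rate for Campaign E: 186/640 = 0.291.

0.29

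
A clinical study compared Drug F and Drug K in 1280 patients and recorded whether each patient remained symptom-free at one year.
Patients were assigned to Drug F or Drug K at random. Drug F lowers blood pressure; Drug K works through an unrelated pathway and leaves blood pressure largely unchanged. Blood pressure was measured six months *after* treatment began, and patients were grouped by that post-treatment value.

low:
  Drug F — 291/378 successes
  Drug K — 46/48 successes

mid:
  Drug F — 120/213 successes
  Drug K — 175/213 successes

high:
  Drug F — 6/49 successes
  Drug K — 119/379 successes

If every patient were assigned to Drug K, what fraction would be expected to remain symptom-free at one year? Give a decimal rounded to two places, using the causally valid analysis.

The stratified and pooled comparisons disagree (Drug K wins within each blood pressure; Drug F wins overall), so the answer turns on the causal role of blood pressure.
Blood pressure is downstream of the drug. One should not condition on a consequence of treatment, so the overall rates are the right comparison.
So P(outcome | do(Drug K)) is just the pooled rate for Drug K: 340/640 = 0.531.

0.53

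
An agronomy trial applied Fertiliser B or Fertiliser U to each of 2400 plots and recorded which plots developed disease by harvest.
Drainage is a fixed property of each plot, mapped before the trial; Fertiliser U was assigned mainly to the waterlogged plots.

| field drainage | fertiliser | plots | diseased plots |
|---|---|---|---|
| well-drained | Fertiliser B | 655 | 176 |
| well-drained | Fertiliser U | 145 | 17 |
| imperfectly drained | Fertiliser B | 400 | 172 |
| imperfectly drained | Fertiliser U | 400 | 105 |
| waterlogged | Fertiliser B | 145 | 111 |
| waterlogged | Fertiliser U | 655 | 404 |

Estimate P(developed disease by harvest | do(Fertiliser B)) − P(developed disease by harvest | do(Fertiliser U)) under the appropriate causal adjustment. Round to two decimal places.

+0.16

The stratified and pooled comparisons disagree (Fertiliser U wins within each field drainage; Fertiliser B wins overall), so the answer turns on the causal role of field drainage.
Here field drainage is a common cause — it drives both which fertiliser a case falls under and the outcome. The crude comparison mixes populations; the stratum-specific rates are the causally relevant ones.
Adjusting over the population distribution of field drainage: 0.333·(0.269−0.117) + 0.333·(0.430−0.263) + 0.333·(0.766−0.617) = +0.156.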